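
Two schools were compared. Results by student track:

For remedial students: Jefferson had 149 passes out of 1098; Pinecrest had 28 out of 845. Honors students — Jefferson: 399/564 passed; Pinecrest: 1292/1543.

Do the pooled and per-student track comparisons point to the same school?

No

Remedial: Jefferson 149/1098 = 13.6%, Pinecrest 28/845 = 3.3% → Jefferson
Honors: Jefferson 399/564 = 70.7%, Pinecrest 1292/1543 = 83.7% → Pinecrest
Overall: Jefferson 548/1662 = 33.0%, Pinecrest 1320/2388 = 55.3% → Pinecrest
Neither sweeps: Jefferson wins 1 of 2 groups, Pinecrest wins 1. Pinecrest wins overall but not every group — no Simpson reversal.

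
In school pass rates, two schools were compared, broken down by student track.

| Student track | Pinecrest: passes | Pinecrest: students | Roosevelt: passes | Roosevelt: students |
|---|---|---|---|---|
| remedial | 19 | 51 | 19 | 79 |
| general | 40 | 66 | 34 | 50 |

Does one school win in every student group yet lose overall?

No

Remedial: Pinecrest 19/51 = 37.3%, Roosevelt 19/79 = 24.1% → Pinecrest
General: Pinecrest 40/66 = 60.6%, Roosevelt 34/50 = 68.0% → Roosevelt
Overall: Pinecrest 59/117 = 50.4%, Roosevelt 53/129 = 41.1% → Pinecrest
Neither sweeps: Pinecrest wins 1 of 2 groups, Roosevelt wins 1. Pinecrest wins overall but not every group — no Simpson reversal.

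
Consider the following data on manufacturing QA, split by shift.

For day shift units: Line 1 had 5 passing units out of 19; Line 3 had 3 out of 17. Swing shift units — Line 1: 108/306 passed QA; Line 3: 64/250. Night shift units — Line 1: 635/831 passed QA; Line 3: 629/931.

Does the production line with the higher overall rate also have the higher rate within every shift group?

Day shift: Line 1 5/19 = 26.3%, Line 3 3/17 = 17.6% → Line 1
Swing shift: Line 1 108/306 = 35.3%, Line 3 64/250 = 25.6% → Line 1
Night shift: Line 1 635/831 = 76.4%, Line 3 629/931 = 67.6% → Line 1
Overall: Line 1 748/1156 = 64.7%, Line 3 696/1198 = 58.1% → Line 1
Line 1 wins overall and in every shift group — no reversal.

Yes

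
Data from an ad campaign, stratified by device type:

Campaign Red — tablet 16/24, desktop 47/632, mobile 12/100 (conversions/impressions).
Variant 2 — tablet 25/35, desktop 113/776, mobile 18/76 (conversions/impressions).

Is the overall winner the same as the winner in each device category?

Yes

Tablet: Campaign Red 16/24 = 66.7%, Variant 2 25/35 = 71.4% → Variant 2
Desktop: Campaign Red 47/632 = 7.4%, Variant 2 113/776 = 14.6% → Variant 2
Mobile: Campaign Red 12/100 = 12.0%, Variant 2 18/76 = 23.7% → Variant 2
Overall: Campaign Red 75/756 = 9.9%, Variant 2 156/887 = 17.6% → Variant 2
Variant 2 wins overall and in every device group — no reversal.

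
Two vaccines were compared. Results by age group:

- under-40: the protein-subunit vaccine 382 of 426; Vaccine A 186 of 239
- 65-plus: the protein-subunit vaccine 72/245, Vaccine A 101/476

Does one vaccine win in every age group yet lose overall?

No

Under-40: the protein-subunit vaccine 382/426 = 89.7%, Vaccine A 186/239 = 77.8% → the protein-subunit vaccine
65-plus: the protein-subunit vaccine 72/245 = 29.4%, Vaccine A 101/476 = 21.2% → the protein-subunit vaccine
Overall: the protein-subunit vaccine 454/671 = 67.7%, Vaccine A 287/715 = 40.1% → the protein-subunit vaccine
The protein-subunit vaccine wins overall and in every age group — no reversal.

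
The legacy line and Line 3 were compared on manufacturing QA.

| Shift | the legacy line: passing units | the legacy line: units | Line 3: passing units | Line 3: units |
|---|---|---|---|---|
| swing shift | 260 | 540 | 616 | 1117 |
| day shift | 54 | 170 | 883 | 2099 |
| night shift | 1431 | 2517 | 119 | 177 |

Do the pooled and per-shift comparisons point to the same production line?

Swing shift: the legacy line 260/540 = 48.1%, Line 3 616/1117 = 55.1% → Line 3
Day shift: the legacy line 54/170 = 31.8%, Line 3 883/2099 = 42.1% → Line 3
Night shift: the legacy line 1431/2517 = 56.9%, Line 3 119/177 = 67.2% → Line 3
Overall: the legacy line 1745/3227 = 54.1%, Line 3 1618/3393 = 47.7% → the legacy line
Line 3 wins each shift group but the legacy line wins overall — the comparison reverses. Line 3's units skew toward day shift, which has a lower base rate.

No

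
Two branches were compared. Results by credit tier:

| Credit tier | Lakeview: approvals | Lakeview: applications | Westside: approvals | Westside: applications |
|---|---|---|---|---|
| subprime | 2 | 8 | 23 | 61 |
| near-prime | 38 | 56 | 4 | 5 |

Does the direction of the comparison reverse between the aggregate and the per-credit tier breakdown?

Subprime: Lakeview 2/8 = 25.0%, Westside 23/61 = 37.7% → Westside
Near-prime: Lakeview 38/56 = 67.9%, Westside 4/5 = 80.0% → Westside
Overall: Lakeview 40/64 = 62.5%, Westside 27/66 = 40.9% → Lakeview
Westside wins each credit group but Lakeview wins overall — the comparison reverses. Westside's applications skew toward subprime, which has a lower base rate.

Yes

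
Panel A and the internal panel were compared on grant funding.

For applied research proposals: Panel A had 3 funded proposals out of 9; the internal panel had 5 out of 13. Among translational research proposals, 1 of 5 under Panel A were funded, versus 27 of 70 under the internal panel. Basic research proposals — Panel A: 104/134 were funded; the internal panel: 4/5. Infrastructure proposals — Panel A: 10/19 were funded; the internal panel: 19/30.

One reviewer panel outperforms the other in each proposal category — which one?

Applied research: Panel A 3/9 = 33.3%, the internal panel 5/13 = 38.5% → the internal panel
Translational research: Panel A 1/5 = 20.0%, the internal panel 27/70 = 38.6% → the internal panel
Basic research: Panel A 104/134 = 77.6%, the internal panel 4/5 = 80.0% → the internal panel
Infrastructure: Panel A 10/19 = 52.6%, the internal panel 19/30 = 63.3% → the internal panel
The internal panel has the higher rate in all 4 groups.

the internal panel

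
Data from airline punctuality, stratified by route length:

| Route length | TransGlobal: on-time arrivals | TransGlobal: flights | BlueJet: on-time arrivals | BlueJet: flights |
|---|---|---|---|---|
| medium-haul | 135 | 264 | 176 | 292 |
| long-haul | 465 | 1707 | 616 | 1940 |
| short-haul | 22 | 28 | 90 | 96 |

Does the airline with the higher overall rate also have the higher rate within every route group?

Yes

Medium-haul: TransGlobal 135/264 = 51.1%, BlueJet 176/292 = 60.3% → BlueJet
Long-haul: TransGlobal 465/1707 = 27.2%, BlueJet 616/1940 = 31.8% → BlueJet
Short-haul: TransGlobal 22/28 = 78.6%, BlueJet 90/96 = 93.8% → BlueJet
Overall: TransGlobal 622/1999 = 31.1%, BlueJet 882/2328 = 37.9% → BlueJet
BlueJet wins overall and in every route group — no reversal.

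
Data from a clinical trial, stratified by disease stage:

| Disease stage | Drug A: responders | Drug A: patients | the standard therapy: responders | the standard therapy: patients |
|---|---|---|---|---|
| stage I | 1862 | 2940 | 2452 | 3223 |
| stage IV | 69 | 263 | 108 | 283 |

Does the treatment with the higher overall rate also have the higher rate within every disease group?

Stage I: Drug A 1862/2940 = 63.3%, the standard therapy 2452/3223 = 76.1% → the standard therapy
Stage IV: Drug A 69/263 = 26.2%, the standard therapy 108/283 = 38.2% → the standard therapy
Overall: Drug A 1931/3203 = 60.3%, the standard therapy 2560/3506 = 73.0% → the standard therapy
The standard therapy wins overall and in every disease group — no reversal.

Yes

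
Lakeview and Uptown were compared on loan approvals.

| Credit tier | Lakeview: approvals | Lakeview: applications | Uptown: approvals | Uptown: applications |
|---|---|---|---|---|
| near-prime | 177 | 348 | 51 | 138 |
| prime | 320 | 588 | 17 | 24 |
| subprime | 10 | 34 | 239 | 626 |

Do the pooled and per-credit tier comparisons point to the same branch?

Near-prime: Lakeview 177/348 = 50.9%, Uptown 51/138 = 37.0% → Lakeview
Prime: Lakeview 320/588 = 54.4%, Uptown 17/24 = 70.8% → Uptown
Subprime: Lakeview 10/34 = 29.4%, Uptown 239/626 = 38.2% → Uptown
Overall: Lakeview 507/970 = 52.3%, Uptown 307/788 = 39.0% → Lakeview
Neither sweeps: Lakeview wins 1 of 3 groups, Uptown wins 2. Lakeview wins overall but not every group — no Simpson reversal.

No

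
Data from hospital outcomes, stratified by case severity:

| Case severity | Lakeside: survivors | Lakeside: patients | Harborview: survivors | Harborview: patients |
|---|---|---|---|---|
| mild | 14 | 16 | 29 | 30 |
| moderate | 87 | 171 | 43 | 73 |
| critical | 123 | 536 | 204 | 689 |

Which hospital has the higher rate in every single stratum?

Harborview

Mild: Lakeside 14/16 = 87.5%, Harborview 29/30 = 96.7% → Harborview
Moderate: Lakeside 87/171 = 50.9%, Harborview 43/73 = 58.9% → Harborview
Critical: Lakeside 123/536 = 22.9%, Harborview 204/689 = 29.6% → Harborview
Harborview has the higher rate in all 3 groups.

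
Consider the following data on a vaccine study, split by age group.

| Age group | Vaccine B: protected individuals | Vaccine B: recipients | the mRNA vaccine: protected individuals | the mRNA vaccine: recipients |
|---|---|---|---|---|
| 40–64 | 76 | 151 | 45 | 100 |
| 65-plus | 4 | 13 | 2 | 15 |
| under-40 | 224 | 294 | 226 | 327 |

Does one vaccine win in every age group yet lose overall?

No

40–64: Vaccine B 76/151 = 50.3%, the mRNA vaccine 45/100 = 45.0% → Vaccine B
65-plus: Vaccine B 4/13 = 30.8%, the mRNA vaccine 2/15 = 13.3% → Vaccine B
Under-40: Vaccine B 224/294 = 76.2%, the mRNA vaccine 226/327 = 69.1% → Vaccine B
Overall: Vaccine B 304/458 = 66.4%, the mRNA vaccine 273/442 = 61.8% → Vaccine B
Vaccine B wins overall and in every age group — no reversal.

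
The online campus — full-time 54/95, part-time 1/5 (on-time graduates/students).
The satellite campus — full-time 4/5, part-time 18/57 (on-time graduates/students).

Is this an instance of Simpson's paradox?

Full-time: the online campus 54/95 = 56.8%, the satellite campus 4/5 = 80.0% → the satellite campus
Part-time: the online campus 1/5 = 20.0%, the satellite campus 18/57 = 31.6% → the satellite campus
Overall: the online campus 55/100 = 55.0%, the satellite campus 22/62 = 35.5% → the online campus
The satellite campus wins each enrollment group but the online campus wins overall — the comparison reverses. The satellite campus's students skew toward part-time, which has a lower base rate.

Yes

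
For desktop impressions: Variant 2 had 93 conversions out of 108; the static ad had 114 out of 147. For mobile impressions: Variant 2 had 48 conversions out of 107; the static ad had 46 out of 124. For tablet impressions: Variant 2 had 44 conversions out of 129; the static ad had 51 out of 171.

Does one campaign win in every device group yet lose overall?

No

Desktop: Variant 2 93/108 = 86.1%, the static ad 114/147 = 77.6% → Variant 2
Mobile: Variant 2 48/107 = 44.9%, the static ad 46/124 = 37.1% → Variant 2
Tablet: Variant 2 44/129 = 34.1%, the static ad 51/171 = 29.8% → Variant 2
Overall: Variant 2 185/344 = 53.8%, the static ad 211/442 = 47.7% → Variant 2
Variant 2 wins overall and in every device group — no reversal.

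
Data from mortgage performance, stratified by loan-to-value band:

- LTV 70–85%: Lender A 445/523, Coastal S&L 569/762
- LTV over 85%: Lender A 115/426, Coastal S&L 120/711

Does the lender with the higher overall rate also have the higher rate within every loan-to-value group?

LTV 70–85%: Lender A 445/523 = 85.1%, Coastal S&L 569/762 = 74.7% → Lender A
LTV over 85%: Lender A 115/426 = 27.0%, Coastal S&L 120/711 = 16.9% → Lender A
Overall: Lender A 560/949 = 59.0%, Coastal S&L 689/1473 = 46.8% → Lender A
Lender A wins overall and in every loan-to-value group — no reversal.

Yes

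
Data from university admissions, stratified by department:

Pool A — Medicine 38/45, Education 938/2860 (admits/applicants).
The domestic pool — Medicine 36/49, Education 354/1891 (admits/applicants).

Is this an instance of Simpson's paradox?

No

Medicine: Pool A 38/45 = 84.4%, the domestic pool 36/49 = 73.5% → Pool A
Education: Pool A 938/2860 = 32.8%, the domestic pool 354/1891 = 18.7% → Pool A
Overall: Pool A 976/2905 = 33.6%, the domestic pool 390/1940 = 20.1% → Pool A
Pool A wins overall and in every department group — no reversal.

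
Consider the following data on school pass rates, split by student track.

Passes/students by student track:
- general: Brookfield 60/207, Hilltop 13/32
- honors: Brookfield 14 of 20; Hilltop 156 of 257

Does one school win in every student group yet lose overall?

No

General: Brookfield 60/207 = 29.0%, Hilltop 13/32 = 40.6% → Hilltop
Honors: Brookfield 14/20 = 70.0%, Hilltop 156/257 = 60.7% → Brookfield
Overall: Brookfield 74/227 = 32.6%, Hilltop 169/289 = 58.5% → Hilltop
Neither sweeps: Brookfield wins 1 of 2 groups, Hilltop wins 1. Hilltop wins overall but not every group — no Simpson reversal.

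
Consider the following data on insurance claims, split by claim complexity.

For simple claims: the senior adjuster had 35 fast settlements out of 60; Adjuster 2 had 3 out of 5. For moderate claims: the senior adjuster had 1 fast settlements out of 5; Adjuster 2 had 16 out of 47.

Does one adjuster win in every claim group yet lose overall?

Simple: the senior adjuster 35/60 = 58.3%, Adjuster 2 3/5 = 60.0% → Adjuster 2
Moderate: the senior adjuster 1/5 = 20.0%, Adjuster 2 16/47 = 34.0% → Adjuster 2
Overall: the senior adjuster 36/65 = 55.4%, Adjuster 2 19/52 = 36.5% → the senior adjuster
Adjuster 2 wins each claim group but the senior adjuster wins overall — the comparison reverses. Adjuster 2's claims skew toward moderate, which has a lower base rate.

Yes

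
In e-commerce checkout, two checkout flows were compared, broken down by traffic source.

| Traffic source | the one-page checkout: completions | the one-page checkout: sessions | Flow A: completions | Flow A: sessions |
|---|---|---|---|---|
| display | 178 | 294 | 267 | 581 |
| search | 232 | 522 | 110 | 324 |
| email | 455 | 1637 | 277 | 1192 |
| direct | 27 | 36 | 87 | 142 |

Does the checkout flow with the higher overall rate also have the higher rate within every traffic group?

Yes

Display: the one-page checkout 178/294 = 60.5%, Flow A 267/581 = 46.0% → the one-page checkout
Search: the one-page checkout 232/522 = 44.4%, Flow A 110/324 = 34.0% → the one-page checkout
Email: the one-page checkout 455/1637 = 27.8%, Flow A 277/1192 = 23.2% → the one-page checkout
Direct: the one-page checkout 27/36 = 75.0%, Flow A 87/142 = 61.3% → the one-page checkout
Overall: the one-page checkout 892/2489 = 35.8%, Flow A 741/2239 = 33.1% → the one-page checkout
The one-page checkout wins overall and in every traffic group — no reversal.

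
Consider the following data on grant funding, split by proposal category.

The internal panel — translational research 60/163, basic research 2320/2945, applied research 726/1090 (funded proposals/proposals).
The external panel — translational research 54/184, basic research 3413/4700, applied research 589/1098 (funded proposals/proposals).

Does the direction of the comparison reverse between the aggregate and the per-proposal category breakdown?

No

Translational research: the internal panel 60/163 = 36.8%, the external panel 54/184 = 29.3% → the internal panel
Basic research: the internal panel 2320/2945 = 78.8%, the external panel 3413/4700 = 72.6% → the internal panel
Applied research: the internal panel 726/1090 = 66.6%, the external panel 589/1098 = 53.6% → the internal panel
Overall: the internal panel 3106/4198 = 74.0%, the external panel 4056/5982 = 67.8% → the internal panel
The internal panel wins overall and in every proposal group — no reversal.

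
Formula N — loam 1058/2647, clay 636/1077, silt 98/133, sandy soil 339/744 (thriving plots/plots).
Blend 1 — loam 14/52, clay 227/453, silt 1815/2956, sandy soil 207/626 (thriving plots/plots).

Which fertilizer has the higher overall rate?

Blend 1

Loam: Formula N 1058/2647 = 40.0%, Blend 1 14/52 = 26.9% → Formula N
Clay: Formula N 636/1077 = 59.1%, Blend 1 227/453 = 50.1% → Formula N
Silt: Formula N 98/133 = 73.7%, Blend 1 1815/2956 = 61.4% → Formula N
Sandy soil: Formula N 339/744 = 45.6%, Blend 1 207/626 = 33.1% → Formula N
Overall: Formula N 2131/4601 = 46.3%, Blend 1 2263/4087 = 55.4% → Blend 1
(Formula N wins every soil group but Blend 1 wins overall — Formula N's plots skew toward the low-rate loam group.)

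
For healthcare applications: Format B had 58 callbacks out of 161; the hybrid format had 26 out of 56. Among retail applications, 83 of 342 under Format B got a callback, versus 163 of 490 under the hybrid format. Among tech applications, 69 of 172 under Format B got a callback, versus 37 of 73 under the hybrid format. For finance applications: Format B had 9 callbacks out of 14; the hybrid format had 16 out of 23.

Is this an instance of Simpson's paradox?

No

Healthcare: Format B 58/161 = 36.0%, the hybrid format 26/56 = 46.4% → the hybrid format
Retail: Format B 83/342 = 24.3%, the hybrid format 163/490 = 33.3% → the hybrid format
Tech: Format B 69/172 = 40.1%, the hybrid format 37/73 = 50.7% → the hybrid format
Finance: Format B 9/14 = 64.3%, the hybrid format 16/23 = 69.6% → the hybrid format
Overall: Format B 219/689 = 31.8%, the hybrid format 242/642 = 37.7% → the hybrid format
The hybrid format wins overall and in every industry group — no reversal.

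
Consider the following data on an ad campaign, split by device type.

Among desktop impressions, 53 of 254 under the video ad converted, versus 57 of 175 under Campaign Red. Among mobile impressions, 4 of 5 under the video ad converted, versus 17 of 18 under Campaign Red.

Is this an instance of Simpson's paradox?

Desktop: the video ad 53/254 = 20.9%, Campaign Red 57/175 = 32.6% → Campaign Red
Mobile: the video ad 4/5 = 80.0%, Campaign Red 17/18 = 94.4% → Campaign Red
Overall: the video ad 57/259 = 22.0%, Campaign Red 74/193 = 38.3% → Campaign Red
Campaign Red wins overall and in every device group — no reversal.

No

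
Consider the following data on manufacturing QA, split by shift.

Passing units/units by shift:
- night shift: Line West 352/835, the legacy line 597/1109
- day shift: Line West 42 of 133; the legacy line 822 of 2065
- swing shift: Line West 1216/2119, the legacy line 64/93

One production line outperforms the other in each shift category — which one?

the legacy line

Night shift: Line West 352/835 = 42.2%, the legacy line 597/1109 = 53.8% → the legacy line
Day shift: Line West 42/133 = 31.6%, the legacy line 822/2065 = 39.8% → the legacy line
Swing shift: Line West 1216/2119 = 57.4%, the legacy line 64/93 = 68.8% → the legacy line
The legacy line has the higher rate in all 3 groups.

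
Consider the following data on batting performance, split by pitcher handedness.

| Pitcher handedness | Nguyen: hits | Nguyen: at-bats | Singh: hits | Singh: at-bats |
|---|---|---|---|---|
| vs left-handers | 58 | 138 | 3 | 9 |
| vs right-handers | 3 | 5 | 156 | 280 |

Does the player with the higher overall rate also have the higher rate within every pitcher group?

Vs left-handers: Nguyen 58/138 = 42.0%, Singh 3/9 = 33.3% → Nguyen
Vs right-handers: Nguyen 3/5 = 60.0%, Singh 156/280 = 55.7% → Nguyen
Overall: Nguyen 61/143 = 42.7%, Singh 159/289 = 55.0% → Singh
Nguyen wins each pitcher group but Singh wins overall — the comparison reverses. Nguyen's at-bats skew toward vs left-handers, which has a lower base rate.

No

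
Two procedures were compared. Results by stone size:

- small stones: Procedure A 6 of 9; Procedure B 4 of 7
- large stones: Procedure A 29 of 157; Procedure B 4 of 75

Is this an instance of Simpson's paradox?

Small stones: Procedure A 6/9 = 66.7%, Procedure B 4/7 = 57.1% → Procedure A
Large stones: Procedure A 29/157 = 18.5%, Procedure B 4/75 = 5.3% → Procedure A
Overall: Procedure A 35/166 = 21.1%, Procedure B 8/82 = 9.8% → Procedure A
Procedure A wins overall and in every stone group — no reversal.

No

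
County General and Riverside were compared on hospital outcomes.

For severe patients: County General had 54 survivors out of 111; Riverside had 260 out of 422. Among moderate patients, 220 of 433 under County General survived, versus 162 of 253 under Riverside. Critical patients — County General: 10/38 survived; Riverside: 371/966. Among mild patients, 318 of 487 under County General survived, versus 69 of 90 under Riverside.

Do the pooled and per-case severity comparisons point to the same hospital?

No

Severe: County General 54/111 = 48.6%, Riverside 260/422 = 61.6% → Riverside
Moderate: County General 220/433 = 50.8%, Riverside 162/253 = 64.0% → Riverside
Critical: County General 10/38 = 26.3%, Riverside 371/966 = 38.4% → Riverside
Mild: County General 318/487 = 65.3%, Riverside 69/90 = 76.7% → Riverside
Overall: County General 602/1069 = 56.3%, Riverside 862/1731 = 49.8% → County General
Riverside wins each case group but County General wins overall — the comparison reverses. Riverside's patients skew toward critical, which has a lower base rate.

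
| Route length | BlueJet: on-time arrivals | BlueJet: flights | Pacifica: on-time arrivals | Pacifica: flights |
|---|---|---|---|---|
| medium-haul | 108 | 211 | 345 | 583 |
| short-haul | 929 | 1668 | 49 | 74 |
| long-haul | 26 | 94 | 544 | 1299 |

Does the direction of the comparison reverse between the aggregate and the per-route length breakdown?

Yes

Medium-haul: BlueJet 108/211 = 51.2%, Pacifica 345/583 = 59.2% → Pacifica
Short-haul: BlueJet 929/1668 = 55.7%, Pacifica 49/74 = 66.2% → Pacifica
Long-haul: BlueJet 26/94 = 27.7%, Pacifica 544/1299 = 41.9% → Pacifica
Overall: BlueJet 1063/1973 = 53.9%, Pacifica 938/1956 = 48.0% → BlueJet
Pacifica wins each route group but BlueJet wins overall — the comparison reverses. Pacifica's flights skew toward long-haul, which has a lower base rate.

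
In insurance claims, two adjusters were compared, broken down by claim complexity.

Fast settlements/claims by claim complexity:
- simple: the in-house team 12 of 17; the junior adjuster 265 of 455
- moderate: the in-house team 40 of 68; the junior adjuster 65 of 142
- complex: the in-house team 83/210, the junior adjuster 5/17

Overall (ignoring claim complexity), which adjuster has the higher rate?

Simple: the in-house team 12/17 = 70.6%, the junior adjuster 265/455 = 58.2% → the in-house team
Moderate: the in-house team 40/68 = 58.8%, the junior adjuster 65/142 = 45.8% → the in-house team
Complex: the in-house team 83/210 = 39.5%, the junior adjuster 5/17 = 29.4% → the in-house team
Overall: the in-house team 135/295 = 45.8%, the junior adjuster 335/614 = 54.6% → the junior adjuster
(The in-house team wins every claim group but the junior adjuster wins overall — the in-house team's claims skew toward the low-rate complex group.)

the junior adjuster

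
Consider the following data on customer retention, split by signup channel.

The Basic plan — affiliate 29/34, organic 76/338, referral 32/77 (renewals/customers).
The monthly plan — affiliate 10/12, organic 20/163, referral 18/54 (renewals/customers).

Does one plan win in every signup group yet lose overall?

No

Affiliate: the Basic plan 29/34 = 85.3%, the monthly plan 10/12 = 83.3% → the Basic plan
Organic: the Basic plan 76/338 = 22.5%, the monthly plan 20/163 = 12.3% → the Basic plan
Referral: the Basic plan 32/77 = 41.6%, the monthly plan 18/54 = 33.3% → the Basic plan
Overall: the Basic plan 137/449 = 30.5%, the monthly plan 48/229 = 21.0% → the Basic plan
The Basic plan wins overall and in every signup group — no reversal.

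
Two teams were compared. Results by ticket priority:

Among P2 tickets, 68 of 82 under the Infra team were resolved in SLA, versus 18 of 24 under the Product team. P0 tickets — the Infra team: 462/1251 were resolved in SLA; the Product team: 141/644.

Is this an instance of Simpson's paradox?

P2: the Infra team 68/82 = 82.9%, the Product team 18/24 = 75.0% → the Infra team
P0: the Infra team 462/1251 = 36.9%, the Product team 141/644 = 21.9% → the Infra team
Overall: the Infra team 530/1333 = 39.8%, the Product team 159/668 = 23.8% → the Infra team
The Infra team wins overall and in every ticket group — no reversal.

No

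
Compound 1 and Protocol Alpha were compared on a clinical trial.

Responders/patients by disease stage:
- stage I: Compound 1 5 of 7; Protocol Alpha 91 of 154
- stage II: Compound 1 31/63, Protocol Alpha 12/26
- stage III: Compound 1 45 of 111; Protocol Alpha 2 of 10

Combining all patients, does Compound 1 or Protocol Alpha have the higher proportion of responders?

Stage I: Compound 1 5/7 = 71.4%, Protocol Alpha 91/154 = 59.1% → Compound 1
Stage II: Compound 1 31/63 = 49.2%, Protocol Alpha 12/26 = 46.2% → Compound 1
Stage III: Compound 1 45/111 = 40.5%, Protocol Alpha 2/10 = 20.0% → Compound 1
Overall: Compound 1 81/181 = 44.8%, Protocol Alpha 105/190 = 55.3% → Protocol Alpha
(Compound 1 wins every disease group but Protocol Alpha wins overall — Compound 1's patients skew toward the low-rate stage III group.)

Protocol Alpha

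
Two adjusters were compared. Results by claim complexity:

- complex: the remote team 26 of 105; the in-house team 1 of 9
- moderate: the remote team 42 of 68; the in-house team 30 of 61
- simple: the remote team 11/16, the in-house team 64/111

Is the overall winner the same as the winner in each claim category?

Complex: the remote team 26/105 = 24.8%, the in-house team 1/9 = 11.1% → the remote team
Moderate: the remote team 42/68 = 61.8%, the in-house team 30/61 = 49.2% → the remote team
Simple: the remote team 11/16 = 68.8%, the in-house team 64/111 = 57.7% → the remote team
Overall: the remote team 79/189 = 41.8%, the in-house team 95/181 = 52.5% → the in-house team
The remote team wins each claim group but the in-house team wins overall — the comparison reverses. The remote team's claims skew toward complex, which has a lower base rate.

No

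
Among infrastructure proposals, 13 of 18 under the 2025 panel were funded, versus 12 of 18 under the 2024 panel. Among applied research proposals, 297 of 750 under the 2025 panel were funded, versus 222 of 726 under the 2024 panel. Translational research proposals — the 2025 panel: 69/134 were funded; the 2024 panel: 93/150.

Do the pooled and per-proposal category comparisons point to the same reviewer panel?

No

Infrastructure: the 2025 panel 13/18 = 72.2%, the 2024 panel 12/18 = 66.7% → the 2025 panel
Applied research: the 2025 panel 297/750 = 39.6%, the 2024 panel 222/726 = 30.6% → the 2025 panel
Translational research: the 2025 panel 69/134 = 51.5%, the 2024 panel 93/150 = 62.0% → the 2024 panel
Overall: the 2025 panel 379/902 = 42.0%, the 2024 panel 327/894 = 36.6% → the 2025 panel
Neither sweeps: the 2025 panel wins 2 of 3 groups, the 2024 panel wins 1. The 2025 panel wins overall but not every group — no Simpson reversal.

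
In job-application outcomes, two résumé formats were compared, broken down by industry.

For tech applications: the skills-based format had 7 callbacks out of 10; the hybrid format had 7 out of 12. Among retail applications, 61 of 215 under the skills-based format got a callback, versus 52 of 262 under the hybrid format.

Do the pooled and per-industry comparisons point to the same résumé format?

Yes

Tech: the skills-based format 7/10 = 70.0%, the hybrid format 7/12 = 58.3% → the skills-based format
Retail: the skills-based format 61/215 = 28.4%, the hybrid format 52/262 = 19.8% → the skills-based format
Overall: the skills-based format 68/225 = 30.2%, the hybrid format 59/274 = 21.5% → the skills-based format
The skills-based format wins overall and in every industry group — no reversal.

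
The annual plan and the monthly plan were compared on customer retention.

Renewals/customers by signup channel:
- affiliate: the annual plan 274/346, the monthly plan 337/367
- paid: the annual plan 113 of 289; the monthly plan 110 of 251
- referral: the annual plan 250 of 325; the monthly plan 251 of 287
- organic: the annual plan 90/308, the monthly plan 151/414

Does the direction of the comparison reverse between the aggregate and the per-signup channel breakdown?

Affiliate: the annual plan 274/346 = 79.2%, the monthly plan 337/367 = 91.8% → the monthly plan
Paid: the annual plan 113/289 = 39.1%, the monthly plan 110/251 = 43.8% → the monthly plan
Referral: the annual plan 250/325 = 76.9%, the monthly plan 251/287 = 87.5% → the monthly plan
Organic: the annual plan 90/308 = 29.2%, the monthly plan 151/414 = 36.5% → the monthly plan
Overall: the annual plan 727/1268 = 57.3%, the monthly plan 849/1319 = 64.4% → the monthly plan
The monthly plan wins overall and in every signup group — no reversal.

No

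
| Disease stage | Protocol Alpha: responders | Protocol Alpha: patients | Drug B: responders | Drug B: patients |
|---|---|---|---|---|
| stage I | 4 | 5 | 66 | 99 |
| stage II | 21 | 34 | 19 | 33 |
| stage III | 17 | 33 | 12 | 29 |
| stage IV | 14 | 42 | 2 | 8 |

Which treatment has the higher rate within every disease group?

Protocol Alpha

Stage I: Protocol Alpha 4/5 = 80.0%, Drug B 66/99 = 66.7% → Protocol Alpha
Stage II: Protocol Alpha 21/34 = 61.8%, Drug B 19/33 = 57.6% → Protocol Alpha
Stage III: Protocol Alpha 17/33 = 51.5%, Drug B 12/29 = 41.4% → Protocol Alpha
Stage IV: Protocol Alpha 14/42 = 33.3%, Drug B 2/8 = 25.0% → Protocol Alpha
Protocol Alpha has the higher rate in all 4 groups.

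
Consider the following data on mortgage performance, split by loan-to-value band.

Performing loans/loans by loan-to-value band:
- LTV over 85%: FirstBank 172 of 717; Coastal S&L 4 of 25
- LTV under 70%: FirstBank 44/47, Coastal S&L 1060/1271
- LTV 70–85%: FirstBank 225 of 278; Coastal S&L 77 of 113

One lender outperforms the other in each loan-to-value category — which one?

FirstBank

LTV over 85%: FirstBank 172/717 = 24.0%, Coastal S&L 4/25 = 16.0% → FirstBank
LTV under 70%: FirstBank 44/47 = 93.6%, Coastal S&L 1060/1271 = 83.4% → FirstBank
LTV 70–85%: FirstBank 225/278 = 80.9%, Coastal S&L 77/113 = 68.1% → FirstBank
FirstBank has the higher rate in all 3 groups.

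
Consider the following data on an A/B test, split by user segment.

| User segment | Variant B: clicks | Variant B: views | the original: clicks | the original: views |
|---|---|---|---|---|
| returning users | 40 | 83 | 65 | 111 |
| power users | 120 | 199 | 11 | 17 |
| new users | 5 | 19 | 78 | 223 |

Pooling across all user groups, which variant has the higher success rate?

Variant B

Returning users: Variant B 40/83 = 48.2%, the original 65/111 = 58.6% → the original
Power users: Variant B 120/199 = 60.3%, the original 11/17 = 64.7% → the original
New users: Variant B 5/19 = 26.3%, the original 78/223 = 35.0% → the original
Overall: Variant B 165/301 = 54.8%, the original 154/351 = 43.9% → Variant B
(The original wins every user group but Variant B wins overall — the original's views skew toward the low-rate new users group.)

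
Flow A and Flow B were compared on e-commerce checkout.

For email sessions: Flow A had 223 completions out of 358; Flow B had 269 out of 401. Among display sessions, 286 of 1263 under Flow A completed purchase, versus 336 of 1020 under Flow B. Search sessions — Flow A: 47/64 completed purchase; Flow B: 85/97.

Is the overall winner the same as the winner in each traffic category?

Email: Flow A 223/358 = 62.3%, Flow B 269/401 = 67.1% → Flow B
Display: Flow A 286/1263 = 22.6%, Flow B 336/1020 = 32.9% → Flow B
Search: Flow A 47/64 = 73.4%, Flow B 85/97 = 87.6% → Flow B
Overall: Flow A 556/1685 = 33.0%, Flow B 690/1518 = 45.5% → Flow B
Flow B wins overall and in every traffic group — no reversal.

Yes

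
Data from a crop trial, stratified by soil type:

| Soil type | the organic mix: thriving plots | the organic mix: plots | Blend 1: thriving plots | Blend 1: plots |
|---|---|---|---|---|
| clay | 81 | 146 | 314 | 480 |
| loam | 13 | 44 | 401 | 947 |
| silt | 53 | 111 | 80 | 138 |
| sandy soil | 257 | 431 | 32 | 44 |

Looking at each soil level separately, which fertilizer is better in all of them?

Clay: the organic mix 81/146 = 55.5%, Blend 1 314/480 = 65.4% → Blend 1
Loam: the organic mix 13/44 = 29.5%, Blend 1 401/947 = 42.3% → Blend 1
Silt: the organic mix 53/111 = 47.7%, Blend 1 80/138 = 58.0% → Blend 1
Sandy soil: the organic mix 257/431 = 59.6%, Blend 1 32/44 = 72.7% → Blend 1
Blend 1 has the higher rate in all 4 groups.

Blend 1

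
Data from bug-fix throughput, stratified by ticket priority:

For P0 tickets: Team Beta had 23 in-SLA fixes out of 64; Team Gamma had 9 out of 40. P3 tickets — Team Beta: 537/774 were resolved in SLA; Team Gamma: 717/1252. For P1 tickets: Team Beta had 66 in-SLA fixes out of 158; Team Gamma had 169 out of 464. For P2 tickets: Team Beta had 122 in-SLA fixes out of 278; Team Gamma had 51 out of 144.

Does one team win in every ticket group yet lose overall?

P0: Team Beta 23/64 = 35.9%, Team Gamma 9/40 = 22.5% → Team Beta
P3: Team Beta 537/774 = 69.4%, Team Gamma 717/1252 = 57.3% → Team Beta
P1: Team Beta 66/158 = 41.8%, Team Gamma 169/464 = 36.4% → Team Beta
P2: Team Beta 122/278 = 43.9%, Team Gamma 51/144 = 35.4% → Team Beta
Overall: Team Beta 748/1274 = 58.7%, Team Gamma 946/1900 = 49.8% → Team Beta
Team Beta wins overall and in every ticket group — no reversal.

No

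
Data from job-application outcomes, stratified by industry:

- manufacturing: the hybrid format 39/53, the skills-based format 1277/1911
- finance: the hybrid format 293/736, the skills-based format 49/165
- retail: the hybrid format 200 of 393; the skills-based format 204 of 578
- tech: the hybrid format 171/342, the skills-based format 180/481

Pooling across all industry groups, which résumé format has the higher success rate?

the skills-based format

Manufacturing: the hybrid format 39/53 = 73.6%, the skills-based format 1277/1911 = 66.8% → the hybrid format
Finance: the hybrid format 293/736 = 39.8%, the skills-based format 49/165 = 29.7% → the hybrid format
Retail: the hybrid format 200/393 = 50.9%, the skills-based format 204/578 = 35.3% → the hybrid format
Tech: the hybrid format 171/342 = 50.0%, the skills-based format 180/481 = 37.4% → the hybrid format
Overall: the hybrid format 703/1524 = 46.1%, the skills-based format 1710/3135 = 54.5% → the skills-based format
(The hybrid format wins every industry group but the skills-based format wins overall — the hybrid format's applications skew toward the low-rate finance group.)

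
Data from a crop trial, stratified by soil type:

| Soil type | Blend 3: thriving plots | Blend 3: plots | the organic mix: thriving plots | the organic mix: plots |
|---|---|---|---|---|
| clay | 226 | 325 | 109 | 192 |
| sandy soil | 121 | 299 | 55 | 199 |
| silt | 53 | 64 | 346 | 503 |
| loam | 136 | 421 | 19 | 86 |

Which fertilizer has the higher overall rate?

Clay: Blend 3 226/325 = 69.5%, the organic mix 109/192 = 56.8% → Blend 3
Sandy soil: Blend 3 121/299 = 40.5%, the organic mix 55/199 = 27.6% → Blend 3
Silt: Blend 3 53/64 = 82.8%, the organic mix 346/503 = 68.8% → Blend 3
Loam: Blend 3 136/421 = 32.3%, the organic mix 19/86 = 22.1% → Blend 3
Overall: Blend 3 536/1109 = 48.3%, the organic mix 529/980 = 54.0% → the organic mix
(Blend 3 wins every soil group but the organic mix wins overall — Blend 3's plots skew toward the low-rate loam group.)

the organic mix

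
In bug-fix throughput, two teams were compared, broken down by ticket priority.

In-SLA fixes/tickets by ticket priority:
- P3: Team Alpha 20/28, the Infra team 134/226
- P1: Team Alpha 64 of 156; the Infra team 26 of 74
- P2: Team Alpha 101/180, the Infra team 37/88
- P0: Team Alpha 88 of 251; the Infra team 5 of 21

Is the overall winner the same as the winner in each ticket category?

No

P3: Team Alpha 20/28 = 71.4%, the Infra team 134/226 = 59.3% → Team Alpha
P1: Team Alpha 64/156 = 41.0%, the Infra team 26/74 = 35.1% → Team Alpha
P2: Team Alpha 101/180 = 56.1%, the Infra team 37/88 = 42.0% → Team Alpha
P0: Team Alpha 88/251 = 35.1%, the Infra team 5/21 = 23.8% → Team Alpha
Overall: Team Alpha 273/615 = 44.4%, the Infra team 202/409 = 49.4% → the Infra team
Team Alpha wins each ticket group but the Infra team wins overall — the comparison reverses. Team Alpha's tickets skew toward P0, which has a lower base rate.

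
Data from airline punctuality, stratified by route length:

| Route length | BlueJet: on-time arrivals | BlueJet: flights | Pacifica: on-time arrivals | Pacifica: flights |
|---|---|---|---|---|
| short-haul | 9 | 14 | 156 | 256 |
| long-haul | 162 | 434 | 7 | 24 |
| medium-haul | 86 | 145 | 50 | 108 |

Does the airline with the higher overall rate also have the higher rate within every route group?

Short-haul: BlueJet 9/14 = 64.3%, Pacifica 156/256 = 60.9% → BlueJet
Long-haul: BlueJet 162/434 = 37.3%, Pacifica 7/24 = 29.2% → BlueJet
Medium-haul: BlueJet 86/145 = 59.3%, Pacifica 50/108 = 46.3% → BlueJet
Overall: BlueJet 257/593 = 43.3%, Pacifica 213/388 = 54.9% → Pacifica
BlueJet wins each route group but Pacifica wins overall — the comparison reverses. BlueJet's flights skew toward long-haul, which has a lower base rate.

No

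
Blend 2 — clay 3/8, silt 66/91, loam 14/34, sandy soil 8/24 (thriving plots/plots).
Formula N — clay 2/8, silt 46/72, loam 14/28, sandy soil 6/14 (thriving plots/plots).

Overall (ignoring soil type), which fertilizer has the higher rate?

Blend 2

Clay: Blend 2 3/8 = 37.5%, Formula N 2/8 = 25.0% → Blend 2
Silt: Blend 2 66/91 = 72.5%, Formula N 46/72 = 63.9% → Blend 2
Loam: Blend 2 14/34 = 41.2%, Formula N 14/28 = 50.0% → Formula N
Sandy soil: Blend 2 8/24 = 33.3%, Formula N 6/14 = 42.9% → Formula N
Overall: Blend 2 91/157 = 58.0%, Formula N 68/122 = 55.7% → Blend 2
(Neither sweeps every soil group, but Blend 2 has the higher pooled rate.)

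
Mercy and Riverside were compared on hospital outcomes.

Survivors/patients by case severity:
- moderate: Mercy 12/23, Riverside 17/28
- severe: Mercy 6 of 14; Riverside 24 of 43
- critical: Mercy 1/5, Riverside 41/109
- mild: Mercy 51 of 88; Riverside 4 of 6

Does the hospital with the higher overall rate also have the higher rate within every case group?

No

Moderate: Mercy 12/23 = 52.2%, Riverside 17/28 = 60.7% → Riverside
Severe: Mercy 6/14 = 42.9%, Riverside 24/43 = 55.8% → Riverside
Critical: Mercy 1/5 = 20.0%, Riverside 41/109 = 37.6% → Riverside
Mild: Mercy 51/88 = 58.0%, Riverside 4/6 = 66.7% → Riverside
Overall: Mercy 70/130 = 53.8%, Riverside 86/186 = 46.2% → Mercy
Riverside wins each case group but Mercy wins overall — the comparison reverses. Riverside's patients skew toward critical, which has a lower base rate.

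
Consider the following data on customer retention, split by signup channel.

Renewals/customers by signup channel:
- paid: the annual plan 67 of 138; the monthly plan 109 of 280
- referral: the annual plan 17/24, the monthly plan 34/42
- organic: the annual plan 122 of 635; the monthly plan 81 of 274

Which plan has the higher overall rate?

the monthly plan

Paid: the annual plan 67/138 = 48.6%, the monthly plan 109/280 = 38.9% → the annual plan
Referral: the annual plan 17/24 = 70.8%, the monthly plan 34/42 = 81.0% → the monthly plan
Organic: the annual plan 122/635 = 19.2%, the monthly plan 81/274 = 29.6% → the monthly plan
Overall: the annual plan 206/797 = 25.8%, the monthly plan 224/596 = 37.6% → the monthly plan
(Neither sweeps every signup group, but the monthly plan has the higher pooled rate.)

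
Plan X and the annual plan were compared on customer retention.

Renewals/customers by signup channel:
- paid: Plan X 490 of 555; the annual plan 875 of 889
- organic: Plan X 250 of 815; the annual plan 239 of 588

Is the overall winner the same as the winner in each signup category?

Yes

Paid: Plan X 490/555 = 88.3%, the annual plan 875/889 = 98.4% → the annual plan
Organic: Plan X 250/815 = 30.7%, the annual plan 239/588 = 40.6% → the annual plan
Overall: Plan X 740/1370 = 54.0%, the annual plan 1114/1477 = 75.4% → the annual plan
The annual plan wins overall and in every signup group — no reversal.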